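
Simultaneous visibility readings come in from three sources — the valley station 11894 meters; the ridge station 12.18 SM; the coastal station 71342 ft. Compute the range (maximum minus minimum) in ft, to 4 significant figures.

the valley station: 11894 m = 39022.31 ft.
the ridge station: 12.18 SM = 64310.40 ft.
Spread: 71342.00 − 39022.31 = 32320 ft.

32320 ft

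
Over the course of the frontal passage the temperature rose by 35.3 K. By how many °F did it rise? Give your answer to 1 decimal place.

63.5 °F

For a temperature change the 32° offset cancels: Δ°F = 35.3 × 1.8 = 63.5 °F.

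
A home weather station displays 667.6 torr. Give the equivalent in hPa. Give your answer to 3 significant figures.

1 mmHg = 1.33322 hPa, so 667.6 × 1.33322 = 890 hPa.

890 hPa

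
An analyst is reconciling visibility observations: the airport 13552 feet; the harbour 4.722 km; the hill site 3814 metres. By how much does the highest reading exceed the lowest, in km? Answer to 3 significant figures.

0.908 km

the airport: 13552 ft = 4.13065 km.
the hill site: 3814 m = 3.81400 km.
Spread: 4.72200 − 3.81400 = 0.908 km.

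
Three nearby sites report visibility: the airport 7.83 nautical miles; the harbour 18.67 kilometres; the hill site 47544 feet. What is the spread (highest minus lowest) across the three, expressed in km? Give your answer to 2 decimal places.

the airport: 7.83 nmi = 14.5012 km.
the hill site: 47544 ft = 14.4914 km.
Spread: 18.6700 − 14.4914 = 4.18 km.

4.18 km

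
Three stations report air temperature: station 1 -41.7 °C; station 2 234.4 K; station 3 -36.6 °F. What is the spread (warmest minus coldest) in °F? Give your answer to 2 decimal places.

6.46 °F

station 2: 234.4 K = -38.750 °C.
station 3: -36.6 °F = -38.111 °C.
Spread: (-38.111) − (-41.700) = 3.589 °C = 6.46 °F.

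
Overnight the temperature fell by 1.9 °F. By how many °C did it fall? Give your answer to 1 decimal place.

1.1 °C

For a temperature change the 32° offset cancels: Δ°C = 1.9 × 0.5556 = 1.1 °C.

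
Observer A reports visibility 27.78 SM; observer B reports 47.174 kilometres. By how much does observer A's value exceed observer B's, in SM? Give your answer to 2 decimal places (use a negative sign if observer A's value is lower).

-1.53 SM

observer B: 47.174 km = 29.3126 SM.
Difference: 27.7800 − 29.3126 = -1.53 SM.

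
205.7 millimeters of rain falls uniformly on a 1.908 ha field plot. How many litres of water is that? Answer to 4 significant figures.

Area: 1.908 ha = 19080 m².
1 mm over 1 m² is 1 L, so volume = 205.7 × 19080 = 3924756 L ≈ 3925000 L.

3925000 litres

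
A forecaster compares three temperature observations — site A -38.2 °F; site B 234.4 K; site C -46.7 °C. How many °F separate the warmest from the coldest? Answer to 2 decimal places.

14.31 °F

site A: -38.2 °F = -39.000 °C.
site B: 234.4 K = -38.750 °C.
Spread: (-38.750) − (-46.700) = 7.950 °C = 14.31 °F.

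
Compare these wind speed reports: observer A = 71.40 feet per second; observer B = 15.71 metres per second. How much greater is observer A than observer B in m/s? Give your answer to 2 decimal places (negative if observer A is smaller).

observer A: 71.40 ft/s = 21.7627 m/s.
Difference: 21.7627 − 15.7100 = 6.05 m/s.

6.05 m/s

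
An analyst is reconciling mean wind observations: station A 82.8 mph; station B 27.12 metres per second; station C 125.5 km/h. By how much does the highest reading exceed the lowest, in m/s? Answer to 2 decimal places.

station A: 82.8 mph = 37.0149 m/s.
station C: 125.5 km/h = 34.8611 m/s.
Spread: 37.0149 − 27.1200 = 9.89 m/s.

9.89 m/s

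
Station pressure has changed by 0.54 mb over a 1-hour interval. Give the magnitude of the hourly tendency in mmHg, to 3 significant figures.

0.54 mb / 1 h × 0.750062 mmHg/mb = 0.405 mmHg/h.

0.405 mmHg per hour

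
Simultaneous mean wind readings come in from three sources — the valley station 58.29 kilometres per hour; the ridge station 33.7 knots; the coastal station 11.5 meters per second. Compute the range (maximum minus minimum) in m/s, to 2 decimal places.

the valley station: 58.29 km/h = 16.1917 m/s.
the ridge station: 33.7 kt = 17.3368 m/s.
Spread: 17.3368 − 11.5000 = 5.84 m/s.

5.84 m/s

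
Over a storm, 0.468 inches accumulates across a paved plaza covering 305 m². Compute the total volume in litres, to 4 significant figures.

3626 litres

Depth: 0.468 in × 25.4 = 11.8872 mm.
1 mm over 1 m² is 1 L, so volume = 11.8872 × 305 = 3625.596 L ≈ 3626 L.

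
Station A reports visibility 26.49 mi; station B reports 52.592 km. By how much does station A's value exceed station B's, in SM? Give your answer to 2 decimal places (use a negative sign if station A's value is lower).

station B: 52.592 km = 32.6792 SM.
Difference: 26.4900 − 32.6792 = -6.19 SM.

-6.19 SM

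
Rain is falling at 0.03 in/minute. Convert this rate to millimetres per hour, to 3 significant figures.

0.03 in/minute × 25.4 mm/in × 60 minute/hour = 45.7 mm/hour.

45.7 mm/hour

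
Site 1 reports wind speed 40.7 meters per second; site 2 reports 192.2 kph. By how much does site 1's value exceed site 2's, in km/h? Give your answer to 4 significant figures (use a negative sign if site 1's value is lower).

site 1: 40.7 m/s = 146.5200 km/h.
Difference: 146.5200 − 192.2000 = -45.68 km/h.

-45.68 km/h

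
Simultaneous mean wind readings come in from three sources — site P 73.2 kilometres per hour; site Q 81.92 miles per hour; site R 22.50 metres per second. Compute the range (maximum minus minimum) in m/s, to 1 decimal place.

site P: 73.2 km/h = 20.333 m/s.
site Q: 81.92 mph = 36.622 m/s.
Spread: 36.622 − 20.333 = 16.3 m/s.

16.3 m/s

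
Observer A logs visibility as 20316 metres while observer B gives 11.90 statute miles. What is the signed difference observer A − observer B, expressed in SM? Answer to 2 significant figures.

observer A: 20316 m = 12.6238 SM.
Difference: 12.6238 − 11.9000 = 0.72 SM.

0.72 SM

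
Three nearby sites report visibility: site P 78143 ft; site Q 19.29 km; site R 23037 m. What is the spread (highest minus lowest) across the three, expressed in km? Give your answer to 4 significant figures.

site P: 78143 ft = 23.81799 km.
site R: 23037 m = 23.03700 km.
Spread: 23.81799 − 19.29000 = 4.528 km.

4.528 km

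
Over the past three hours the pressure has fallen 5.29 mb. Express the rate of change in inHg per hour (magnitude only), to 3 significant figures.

5.29 mb / 3 h × 0.02953 inHg/mb = 0.0521 inHg/h.

0.0521 inHg per hour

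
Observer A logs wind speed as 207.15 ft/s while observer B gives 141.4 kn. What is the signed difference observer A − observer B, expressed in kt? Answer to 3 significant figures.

-18.7 kt

observer A: 207.15 ft/s = 122.733 kt.
Difference: 122.733 − 141.400 = -18.7 kt.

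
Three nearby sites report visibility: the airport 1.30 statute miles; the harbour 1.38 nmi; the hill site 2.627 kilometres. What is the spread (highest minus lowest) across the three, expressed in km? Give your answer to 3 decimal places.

0.535 km

the airport: 1.30 SM = 2.09215 km.
the harbour: 1.38 nmi = 2.55576 km.
Spread: 2.62700 − 2.09215 = 0.535 km.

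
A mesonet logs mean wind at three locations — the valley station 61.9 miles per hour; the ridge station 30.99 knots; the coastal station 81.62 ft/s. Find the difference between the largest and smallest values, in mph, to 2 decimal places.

the ridge station: 30.99 kt = 35.6627 mph.
the coastal station: 81.62 ft/s = 55.6500 mph.
Spread: 61.9000 − 35.6627 = 26.24 mph.

26.24 mph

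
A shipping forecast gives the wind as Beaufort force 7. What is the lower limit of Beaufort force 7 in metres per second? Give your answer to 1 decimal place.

Beaufort 7 (near gale) spans 13.9–17.1 m/s.

13.9 m/s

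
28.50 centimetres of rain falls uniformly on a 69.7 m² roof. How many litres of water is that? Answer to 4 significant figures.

Depth: 28.50 cm × 10 = 285 mm.
1 mm over 1 m² is 1 L, so volume = 285 × 69.7 = 19864.5 L ≈ 19860 L.

19860 litres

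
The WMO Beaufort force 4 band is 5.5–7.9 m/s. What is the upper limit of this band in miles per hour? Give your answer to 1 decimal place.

17.7 mph

5.5–7.9 m/s × 2.237 = 12.3–17.7 mph.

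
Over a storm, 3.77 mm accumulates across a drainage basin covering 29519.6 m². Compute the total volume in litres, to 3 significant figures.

111000 litres

1 mm over 1 m² is 1 L, so volume = 3.77 × 29519.6 = 111288.89 L ≈ 111000 L.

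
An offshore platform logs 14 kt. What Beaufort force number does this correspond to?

14 kt lies in the Beaufort 4 band (moderate breeze, 11–16 kt).

Beaufort force 4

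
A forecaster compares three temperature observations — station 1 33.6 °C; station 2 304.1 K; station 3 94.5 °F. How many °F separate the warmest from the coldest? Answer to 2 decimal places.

6.79 °F

station 2: 304.1 K = 30.950 °C.
station 3: 94.5 °F = 34.722 °C.
Spread: 34.722 − 30.950 = 3.772 °C = 6.79 °F.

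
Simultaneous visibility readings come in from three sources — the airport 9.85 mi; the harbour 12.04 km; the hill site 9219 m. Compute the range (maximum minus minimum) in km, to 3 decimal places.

the airport: 9.85 SM = 15.85204 km.
the hill site: 9219 m = 9.21900 km.
Spread: 15.85204 − 9.21900 = 6.633 km.

6.633 km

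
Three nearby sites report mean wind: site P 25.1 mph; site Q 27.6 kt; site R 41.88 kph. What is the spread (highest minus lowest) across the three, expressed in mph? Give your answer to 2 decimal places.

site Q: 27.6 kt = 31.7615 mph.
site R: 41.88 km/h = 26.0230 mph.
Spread: 31.7615 − 25.1000 = 6.66 mph.

6.66 mph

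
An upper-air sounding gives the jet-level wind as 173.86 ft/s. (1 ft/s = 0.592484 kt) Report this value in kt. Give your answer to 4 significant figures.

103.0 kt

1 ft/s = 0.592484 kt, so 173.86 × 0.592484 = 103.0 kt.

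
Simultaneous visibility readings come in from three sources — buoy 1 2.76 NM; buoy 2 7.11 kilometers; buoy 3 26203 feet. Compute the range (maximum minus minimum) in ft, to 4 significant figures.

9433 ft

buoy 1: 2.76 nmi = 16770.08 ft.
buoy 2: 7.11 km = 23326.77 ft.
Spread: 26203.00 − 16770.08 = 9433 ft.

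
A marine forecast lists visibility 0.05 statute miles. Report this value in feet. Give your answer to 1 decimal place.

264.0 ft

1 SM = 5280 ft, so 0.05 × 5280 = 264.0 ft.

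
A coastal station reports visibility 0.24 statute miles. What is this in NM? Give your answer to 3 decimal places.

0.209 nmi

1 SM = 0.868976 nmi, so 0.24 × 0.868976 = 0.209 nmi.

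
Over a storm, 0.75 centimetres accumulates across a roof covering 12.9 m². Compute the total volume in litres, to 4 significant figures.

96.75 litres

Depth: 0.75 cm × 10 = 7.5 mm.
1 mm over 1 m² is 1 L, so volume = 7.5 × 12.9 = 96.75 L.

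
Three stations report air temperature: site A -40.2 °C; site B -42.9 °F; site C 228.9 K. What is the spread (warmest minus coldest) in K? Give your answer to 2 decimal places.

4.05 K

site B: -42.9 °F = -41.611 °C.
site C: 228.9 K = -44.250 °C.
Spread: (-40.200) − (-44.250) = 4.050 °C.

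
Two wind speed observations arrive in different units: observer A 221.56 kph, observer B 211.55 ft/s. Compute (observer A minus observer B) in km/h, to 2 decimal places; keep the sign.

observer B: 211.55 ft/s = 232.1296 km/h.
Difference: 221.5600 − 232.1296 = -10.57 km/h.

-10.57 km/h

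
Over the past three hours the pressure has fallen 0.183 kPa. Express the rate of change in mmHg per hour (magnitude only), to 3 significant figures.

0.183 kPa / 3 h × 7.50062 mmHg/kPa = 0.458 mmHg/h.

0.458 mmHg per hour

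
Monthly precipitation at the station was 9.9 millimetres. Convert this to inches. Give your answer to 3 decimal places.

0.390 in

1 mm = 0.0393701 in, so 9.9 × 0.0393701 = 0.390 in.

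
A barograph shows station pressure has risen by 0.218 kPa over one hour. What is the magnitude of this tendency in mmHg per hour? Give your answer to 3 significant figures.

1.64 mmHg per hour

0.218 kPa / 1 h × 7.50062 mmHg/kPa = 1.64 mmHg/h.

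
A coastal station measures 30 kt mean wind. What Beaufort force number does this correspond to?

Beaufort force 7

30 kt lies in the Beaufort 7 band (near gale, 28–33 kt).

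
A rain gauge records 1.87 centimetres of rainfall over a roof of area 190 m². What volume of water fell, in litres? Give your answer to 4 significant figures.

Depth: 1.87 cm × 10 = 18.7 mm.
1 mm over 1 m² is 1 L, so volume = 18.7 × 190 = 3553 L.

3553 litres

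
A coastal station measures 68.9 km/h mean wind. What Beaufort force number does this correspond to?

68.9 km/h = 19.1 m/s, which is Beaufort 8 (gale, 17.2–20.7 m/s).

Beaufort force 8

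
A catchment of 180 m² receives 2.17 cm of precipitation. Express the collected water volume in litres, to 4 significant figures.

Depth: 2.17 cm × 10 = 21.7 mm.
1 mm over 1 m² is 1 L, so volume = 21.7 × 180 = 3906 L.

3906 litres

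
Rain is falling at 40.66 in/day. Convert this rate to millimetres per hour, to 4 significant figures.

40.66 in/day × 25.4 mm/in × 0.0416667 day/hour = 43.03 mm/hour.

43.03 mm/hour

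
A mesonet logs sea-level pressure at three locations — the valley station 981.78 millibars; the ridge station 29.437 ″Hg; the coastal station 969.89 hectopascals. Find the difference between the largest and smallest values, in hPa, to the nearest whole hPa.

the valley station: 981.78 mb = 981.78 hPa.
the ridge station: 29.437 inHg = 996.85 hPa.
Spread: 996.85 − 969.89 = 27 hPa.

27 hPa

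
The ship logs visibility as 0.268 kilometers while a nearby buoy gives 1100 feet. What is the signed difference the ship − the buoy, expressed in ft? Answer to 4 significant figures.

the ship: 0.268 km = 879.265 ft.
Difference: 879.265 − 1100.000 = -220.7 ft.

-220.7 ft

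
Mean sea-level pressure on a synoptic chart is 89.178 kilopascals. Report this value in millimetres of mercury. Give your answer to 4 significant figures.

1 kPa = 7.50062 mmHg, so 89.178 × 7.50062 = 668.9 mmHg.

668.9 mmHg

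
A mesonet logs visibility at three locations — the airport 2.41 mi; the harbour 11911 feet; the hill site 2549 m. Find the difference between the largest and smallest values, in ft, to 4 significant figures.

the airport: 2.41 SM = 12724.80 ft.
the hill site: 2549 m = 8362.86 ft.
Spread: 12724.80 − 8362.86 = 4362 ft.

4362 ft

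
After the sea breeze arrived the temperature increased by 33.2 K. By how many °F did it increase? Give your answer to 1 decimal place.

59.8 °F

A change of 1 °C equals a change of 1.8 °F: Δ°F = 33.2 × 1.8 = 59.8 °F.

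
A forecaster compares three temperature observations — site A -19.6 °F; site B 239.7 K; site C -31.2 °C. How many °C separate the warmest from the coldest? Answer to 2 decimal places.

4.78 °C

site A: -19.6 °F = -28.667 °C.
site B: 239.7 K = -33.450 °C.
Spread: (-28.667) − (-33.450) = 4.783 °C.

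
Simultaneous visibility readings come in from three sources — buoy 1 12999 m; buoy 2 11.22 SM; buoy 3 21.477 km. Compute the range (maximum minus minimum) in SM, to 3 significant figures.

5.27 SM

buoy 1: 12999 m = 8.0772 SM.
buoy 3: 21.477 km = 13.3452 SM.
Spread: 13.3452 − 8.0772 = 5.27 SM.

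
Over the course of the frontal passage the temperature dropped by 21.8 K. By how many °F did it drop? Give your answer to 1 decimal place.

39.2 °F

Converting a difference, only the 9/5 scale factor applies: Δ°F = 21.8 × 1.8 = 39.2 °F.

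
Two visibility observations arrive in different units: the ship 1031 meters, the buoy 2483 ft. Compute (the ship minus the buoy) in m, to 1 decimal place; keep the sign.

the buoy: 2483 ft = 756.818 m.
Difference: 1031.000 − 756.818 = 274.2 m.

274.2 m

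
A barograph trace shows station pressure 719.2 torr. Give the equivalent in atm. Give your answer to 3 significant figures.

1 mmHg = 0.00131579 atm, so 719.2 × 0.00131579 = 0.946 atm.

0.946 atm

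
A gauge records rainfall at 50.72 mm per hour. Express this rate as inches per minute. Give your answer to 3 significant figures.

50.72 mm/hour × 0.0393701 in/mm × 0.0166667 hour/minute = 0.0333 in/minute.

0.0333 in/minute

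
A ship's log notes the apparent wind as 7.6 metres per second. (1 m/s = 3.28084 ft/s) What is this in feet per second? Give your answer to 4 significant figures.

24.93 ft/s

1 m/s = 3.28084 ft/s, so 7.6 × 3.28084 = 24.93 ft/s.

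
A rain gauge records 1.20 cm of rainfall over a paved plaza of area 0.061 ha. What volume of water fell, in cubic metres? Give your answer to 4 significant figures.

Depth: 1.20 cm × 10 = 12 mm.
Area: 0.061 ha = 610 m².
1 mm over 1 m² is 1 L, so volume = 12 × 610 = 7320 L = 7.320 m³.

7.320 cubic metres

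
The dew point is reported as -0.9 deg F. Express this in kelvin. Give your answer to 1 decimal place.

First to °C: -18.28 °C.
Then to K: 254.9 K.

254.9 K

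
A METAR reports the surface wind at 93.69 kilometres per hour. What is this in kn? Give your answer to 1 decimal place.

50.6 kt

1 km/h = 0.539957 kt, so 93.69 × 0.539957 = 50.6 kt.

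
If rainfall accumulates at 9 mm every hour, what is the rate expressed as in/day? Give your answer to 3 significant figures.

9 mm/hour × 0.0393701 in/mm × 24 hour/day = 8.50 in/day.

8.50 in/day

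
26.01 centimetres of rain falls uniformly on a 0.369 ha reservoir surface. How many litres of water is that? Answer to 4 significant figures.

959800 litres

Depth: 26.01 cm × 10 = 260.1 mm.
Area: 0.369 ha = 3690 m².
1 mm over 1 m² is 1 L, so volume = 260.1 × 3690 = 959769 L ≈ 959800 L.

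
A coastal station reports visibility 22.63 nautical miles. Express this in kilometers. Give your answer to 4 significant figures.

41.91 km

1 nmi = 1.852 km, so 22.63 × 1.852 = 41.91 km.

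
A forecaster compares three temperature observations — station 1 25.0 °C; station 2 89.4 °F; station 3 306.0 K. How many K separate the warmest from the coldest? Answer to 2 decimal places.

station 2: 89.4 °F = 31.889 °C.
station 3: 306.0 K = 32.850 °C.
Spread: 32.850 − 25.000 = 7.850 °C.

7.85 K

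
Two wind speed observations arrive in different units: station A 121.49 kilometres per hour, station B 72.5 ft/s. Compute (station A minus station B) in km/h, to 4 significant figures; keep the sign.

41.94 km/h

station B: 72.5 ft/s = 79.5528 km/h.
Difference: 121.4900 − 79.5528 = 41.94 km/h.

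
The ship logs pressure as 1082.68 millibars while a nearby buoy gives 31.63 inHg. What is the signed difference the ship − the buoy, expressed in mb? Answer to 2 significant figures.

12 mb

the buoy: 31.63 inHg = 1071.11 mb.
Difference: 1082.68 − 1071.11 = 12 mb.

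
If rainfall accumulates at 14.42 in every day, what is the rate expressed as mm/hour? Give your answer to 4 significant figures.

14.42 in/day × 25.4 mm/in × 0.0416667 day/hour = 15.26 mm/hour.

15.26 mm/hour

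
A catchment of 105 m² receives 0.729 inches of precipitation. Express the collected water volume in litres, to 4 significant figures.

Depth: 0.729 in × 25.4 = 18.5166 mm.
1 mm over 1 m² is 1 L, so volume = 18.5166 × 105 = 1944.243 L ≈ 1944 L.

1944 litres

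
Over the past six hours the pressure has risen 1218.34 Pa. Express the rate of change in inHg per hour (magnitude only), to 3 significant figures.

1218.34 Pa / 6 h × 0.0002953 inHg/Pa = 0.0600 inHg/h.

0.0600 inHg per hour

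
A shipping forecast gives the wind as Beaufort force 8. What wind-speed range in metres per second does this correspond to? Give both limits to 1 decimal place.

17.2 to 20.7 m/s

Beaufort 8 (gale) spans 17.2–20.7 m/s.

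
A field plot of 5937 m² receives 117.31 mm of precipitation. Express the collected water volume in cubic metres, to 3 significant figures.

696 cubic metres

1 mm over 1 m² is 1 L, so volume = 117.31 × 5937 = 696469.47 L = 696 m³.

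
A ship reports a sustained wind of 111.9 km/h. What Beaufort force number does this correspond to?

Beaufort force 11

111.9 km/h = 31.1 m/s, which is Beaufort 11 (violent storm, 28.5–32.6 m/s).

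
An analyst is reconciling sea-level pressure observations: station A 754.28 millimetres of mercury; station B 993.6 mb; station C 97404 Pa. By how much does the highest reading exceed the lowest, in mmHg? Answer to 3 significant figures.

station B: 993.6 mb = 745.261 mmHg.
station C: 97404 Pa = 730.590 mmHg.
Spread: 754.280 − 730.590 = 23.7 mmHg.

23.7 mmHg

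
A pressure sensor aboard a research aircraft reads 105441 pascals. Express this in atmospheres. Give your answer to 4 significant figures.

1.041 atm

1 Pa = 9.86923e-06 atm, so 105441 × 9.86923e-06 = 1.041 atm.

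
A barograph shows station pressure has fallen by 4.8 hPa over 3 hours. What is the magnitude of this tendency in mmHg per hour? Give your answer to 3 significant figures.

1.20 mmHg per hour

4.8 hPa / 3 h × 0.750062 mmHg/hPa = 1.20 mmHg/h.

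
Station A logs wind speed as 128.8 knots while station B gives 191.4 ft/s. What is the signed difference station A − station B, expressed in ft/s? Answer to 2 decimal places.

25.99 ft/s

station A: 128.8 kt = 217.3899 ft/s.
Difference: 217.3899 − 191.4000 = 25.99 ft/s.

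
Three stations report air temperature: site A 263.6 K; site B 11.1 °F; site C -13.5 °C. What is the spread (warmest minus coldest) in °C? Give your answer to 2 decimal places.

3.95 °C

site A: 263.6 K = -9.550 °C.
site B: 11.1 °F = -11.611 °C.
Spread: (-9.550) − (-13.500) = 3.950 °C.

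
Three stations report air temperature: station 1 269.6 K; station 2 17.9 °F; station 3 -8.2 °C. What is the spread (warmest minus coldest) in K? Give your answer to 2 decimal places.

station 1: 269.6 K = -3.550 °C.
station 2: 17.9 °F = -7.833 °C.
Spread: (-3.550) − (-8.200) = 4.650 °C.

4.65 K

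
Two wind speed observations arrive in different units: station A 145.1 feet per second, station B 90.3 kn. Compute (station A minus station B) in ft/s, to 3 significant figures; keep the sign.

-7.31 ft/s

station B: 90.3 kt = 152.4092 ft/s.
Difference: 145.1000 − 152.4092 = -7.31 ft/s.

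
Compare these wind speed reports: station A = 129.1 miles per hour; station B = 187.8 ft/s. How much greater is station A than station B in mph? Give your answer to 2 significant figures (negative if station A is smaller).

station B: 187.8 ft/s = 128.045 mph.
Difference: 129.100 − 128.045 = 1.1 mph.

1.1 mph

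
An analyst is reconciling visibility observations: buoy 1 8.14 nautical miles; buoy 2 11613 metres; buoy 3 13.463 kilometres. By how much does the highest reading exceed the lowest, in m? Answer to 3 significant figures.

3460 m

buoy 1: 8.14 nmi = 15075.28 m.
buoy 3: 13.463 km = 13463.00 m.
Spread: 15075.28 − 11613.00 = 3460 m.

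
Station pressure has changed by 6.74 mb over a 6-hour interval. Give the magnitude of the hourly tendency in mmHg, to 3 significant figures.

6.74 mb / 6 h × 0.750062 mmHg/mb = 0.843 mmHg/h.

0.843 mmHg per hour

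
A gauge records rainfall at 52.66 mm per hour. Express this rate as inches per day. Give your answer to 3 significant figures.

49.8 in/day

52.66 mm/hour × 0.0393701 in/mm × 24 hour/day = 49.8 in/day.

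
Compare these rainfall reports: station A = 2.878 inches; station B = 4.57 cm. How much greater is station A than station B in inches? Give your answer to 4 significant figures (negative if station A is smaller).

station B: 4.57 cm = 1.79921 in.
Difference: 2.87800 − 1.79921 = 1.079 in.

1.079 in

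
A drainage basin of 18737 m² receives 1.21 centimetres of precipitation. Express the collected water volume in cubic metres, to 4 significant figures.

Depth: 1.21 cm × 10 = 12.1 mm.
1 mm over 1 m² is 1 L, so volume = 12.1 × 18737 = 226717.7 L = 226.7 m³.

226.7 cubic metres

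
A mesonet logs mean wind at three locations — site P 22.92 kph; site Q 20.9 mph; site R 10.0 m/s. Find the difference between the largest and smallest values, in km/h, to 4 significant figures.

13.08 km/h

site Q: 20.9 mph = 33.6353 km/h.
site R: 10.0 m/s = 36.0000 km/h.
Spread: 36.0000 − 22.9200 = 13.08 km/h.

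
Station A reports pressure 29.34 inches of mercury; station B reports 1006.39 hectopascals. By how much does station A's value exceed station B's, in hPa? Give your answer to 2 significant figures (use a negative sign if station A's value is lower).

station A: 29.34 inHg = 993.57 hPa.
Difference: 993.57 − 1006.39 = -13 hPa.

-13 hPa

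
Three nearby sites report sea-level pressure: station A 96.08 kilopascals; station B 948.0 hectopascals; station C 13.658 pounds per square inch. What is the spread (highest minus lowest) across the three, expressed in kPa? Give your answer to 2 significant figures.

1.9 kPa

station B: 948.0 hPa = 94.800 kPa.
station C: 13.658 psi = 94.169 kPa.
Spread: 96.080 − 94.169 = 1.9 kPa.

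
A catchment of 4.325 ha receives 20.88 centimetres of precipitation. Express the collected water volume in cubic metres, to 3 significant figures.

Depth: 20.88 cm × 10 = 208.8 mm.
Area: 4.325 ha = 43250 m².
1 mm over 1 m² is 1 L, so volume = 208.8 × 43250 = 9030600 L = 9030 m³.

9030 cubic metres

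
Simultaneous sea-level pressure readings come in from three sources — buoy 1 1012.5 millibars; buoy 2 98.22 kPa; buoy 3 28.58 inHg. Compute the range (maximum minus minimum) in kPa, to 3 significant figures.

buoy 1: 1012.5 mb = 101.2500 kPa.
buoy 3: 28.58 inHg = 96.7830 kPa.
Spread: 101.2500 − 96.7830 = 4.47 kPa.

4.47 kPa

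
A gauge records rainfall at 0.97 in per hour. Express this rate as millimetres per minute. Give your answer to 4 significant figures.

0.4106 mm/minute

0.97 in/hour × 25.4 mm/in × 0.0166667 hour/minute = 0.4106 mm/minute.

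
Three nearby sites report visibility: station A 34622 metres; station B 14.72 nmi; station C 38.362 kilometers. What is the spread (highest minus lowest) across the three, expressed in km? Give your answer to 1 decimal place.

station A: 34622 m = 34.622 km.
station B: 14.72 nmi = 27.261 km.
Spread: 38.362 − 27.261 = 11.1 km.

11.1 km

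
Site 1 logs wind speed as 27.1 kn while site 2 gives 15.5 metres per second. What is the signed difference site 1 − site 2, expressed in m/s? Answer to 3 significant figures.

-1.56 m/s

site 1: 27.1 kt = 13.9414 m/s.
Difference: 13.9414 − 15.5000 = -1.56 m/s.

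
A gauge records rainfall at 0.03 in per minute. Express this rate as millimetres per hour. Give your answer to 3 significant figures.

45.7 mm/hour

0.03 in/minute × 25.4 mm/in × 60 minute/hour = 45.7 mm/hour.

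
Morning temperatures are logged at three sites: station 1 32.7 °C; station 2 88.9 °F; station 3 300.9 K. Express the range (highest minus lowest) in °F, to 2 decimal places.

station 2: 88.9 °F = 31.611 °C.
station 3: 300.9 K = 27.750 °C.
Spread: 32.700 − 27.750 = 4.950 °C = 8.91 °F.

8.91 °F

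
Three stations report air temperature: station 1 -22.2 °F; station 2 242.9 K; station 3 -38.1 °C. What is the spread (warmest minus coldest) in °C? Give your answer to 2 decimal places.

station 1: -22.2 °F = -30.111 °C.
station 2: 242.9 K = -30.250 °C.
Spread: (-30.111) − (-38.100) = 7.989 °C.

7.99 °C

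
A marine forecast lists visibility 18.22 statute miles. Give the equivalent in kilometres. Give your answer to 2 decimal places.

1 SM = 1.60934 km, so 18.22 × 1.60934 = 29.32 km.

29.32 km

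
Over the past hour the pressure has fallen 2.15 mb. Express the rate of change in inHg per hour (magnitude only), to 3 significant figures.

0.0635 inHg per hour

2.15 mb / 1 h × 0.02953 inHg/mb = 0.0635 inHg/h.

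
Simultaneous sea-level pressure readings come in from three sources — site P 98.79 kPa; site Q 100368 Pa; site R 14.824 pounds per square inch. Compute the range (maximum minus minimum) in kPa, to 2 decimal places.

site Q: 100368 Pa = 100.3680 kPa.
site R: 14.824 psi = 102.2079 kPa.
Spread: 102.2079 − 98.7900 = 3.42 kPa.

3.42 kPa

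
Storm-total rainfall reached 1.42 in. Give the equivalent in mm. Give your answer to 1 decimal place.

1 in = 25.4 mm, so 1.42 × 25.4 = 36.1 mm.

36.1 mm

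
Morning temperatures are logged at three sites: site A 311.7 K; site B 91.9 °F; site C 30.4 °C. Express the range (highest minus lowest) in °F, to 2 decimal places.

site A: 311.7 K = 38.550 °C.
site B: 91.9 °F = 33.278 °C.
Spread: 38.550 − 30.400 = 8.150 °C = 14.67 °F.

14.67 °F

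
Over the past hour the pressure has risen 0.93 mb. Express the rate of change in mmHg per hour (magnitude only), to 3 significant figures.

0.698 mmHg per hour

0.93 mb / 1 h × 0.750062 mmHg/mb = 0.698 mmHg/h.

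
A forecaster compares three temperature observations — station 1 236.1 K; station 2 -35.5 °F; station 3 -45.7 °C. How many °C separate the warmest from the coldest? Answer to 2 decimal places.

station 1: 236.1 K = -37.050 °C.
station 2: -35.5 °F = -37.500 °C.
Spread: (-37.050) − (-45.700) = 8.650 °C.

8.65 °C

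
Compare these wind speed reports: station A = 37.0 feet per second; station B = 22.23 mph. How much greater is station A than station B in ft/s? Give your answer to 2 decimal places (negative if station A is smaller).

station B: 22.23 mph = 32.6040 ft/s.
Difference: 37.0000 − 32.6040 = 4.40 ft/s.

4.40 ft/s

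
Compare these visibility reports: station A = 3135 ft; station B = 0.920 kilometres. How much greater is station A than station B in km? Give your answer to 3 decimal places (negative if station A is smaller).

station A: 3135 ft = 0.95555 km.
Difference: 0.95555 − 0.92000 = 0.036 km.

0.036 km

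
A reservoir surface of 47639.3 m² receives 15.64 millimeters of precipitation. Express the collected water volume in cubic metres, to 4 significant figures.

745.1 cubic metres

1 mm over 1 m² is 1 L, so volume = 15.64 × 47639.3 = 745078.65 L = 745.1 m³.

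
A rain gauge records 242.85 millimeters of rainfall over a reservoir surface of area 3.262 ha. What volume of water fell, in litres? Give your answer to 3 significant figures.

Area: 3.262 ha = 32620 m².
1 mm over 1 m² is 1 L, so volume = 242.85 × 32620 = 7921767 L ≈ 7920000 L.

7920000 litres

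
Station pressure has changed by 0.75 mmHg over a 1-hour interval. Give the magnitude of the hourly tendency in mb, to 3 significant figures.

0.75 mmHg / 1 h × 1.33322 mb/mmHg = 1.00 mb/h.

1.00 mb per hour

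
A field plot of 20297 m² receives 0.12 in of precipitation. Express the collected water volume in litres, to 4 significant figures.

61870 litres

Depth: 0.12 in × 25.4 = 3.048 mm.
1 mm over 1 m² is 1 L, so volume = 3.048 × 20297 = 61865.256 L ≈ 61870 L.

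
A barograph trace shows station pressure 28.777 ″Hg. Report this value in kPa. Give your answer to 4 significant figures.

1 inHg = 3.38639 kPa, so 28.777 × 3.38639 = 97.45 kPa.

97.45 kPa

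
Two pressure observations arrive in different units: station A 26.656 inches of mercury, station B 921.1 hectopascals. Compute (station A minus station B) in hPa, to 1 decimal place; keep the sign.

station A: 26.656 inHg = 902.676 hPa.
Difference: 902.676 − 921.100 = -18.4 hPa.

-18.4 hPa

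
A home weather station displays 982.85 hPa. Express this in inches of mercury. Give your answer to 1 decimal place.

29.0 inHg

1 hPa = 0.02953 inHg, so 982.85 × 0.02953 = 29.0 inHg.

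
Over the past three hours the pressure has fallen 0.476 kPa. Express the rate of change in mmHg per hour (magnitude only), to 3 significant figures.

1.19 mmHg per hour

0.476 kPa / 3 h × 7.50062 mmHg/kPa = 1.19 mmHg/h.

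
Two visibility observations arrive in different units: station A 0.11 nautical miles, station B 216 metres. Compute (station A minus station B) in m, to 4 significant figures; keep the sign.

-12.28 m

station A: 0.11 nmi = 203.7200 m.
Difference: 203.7200 − 216.0000 = -12.28 m.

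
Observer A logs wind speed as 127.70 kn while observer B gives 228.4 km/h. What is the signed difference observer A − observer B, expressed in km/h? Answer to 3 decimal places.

8.100 km/h

observer A: 127.70 kt = 236.50040 km/h.
Difference: 236.50040 − 228.40000 = 8.100 km/h.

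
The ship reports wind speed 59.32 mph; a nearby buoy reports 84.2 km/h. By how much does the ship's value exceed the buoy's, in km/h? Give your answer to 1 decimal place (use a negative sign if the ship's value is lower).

11.3 km/h

the ship: 59.32 mph = 95.466 km/h.
Difference: 95.466 − 84.200 = 11.3 km/h.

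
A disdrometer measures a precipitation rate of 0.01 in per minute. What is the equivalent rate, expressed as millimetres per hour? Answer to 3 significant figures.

0.01 in/minute × 25.4 mm/in × 60 minute/hour = 15.2 mm/hour.

15.2 mm/hour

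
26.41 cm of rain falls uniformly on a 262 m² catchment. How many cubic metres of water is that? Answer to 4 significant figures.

69.19 cubic metres

Depth: 26.41 cm × 10 = 264.1 mm.
1 mm over 1 m² is 1 L, so volume = 264.1 × 262 = 69194.2 L = 69.19 m³.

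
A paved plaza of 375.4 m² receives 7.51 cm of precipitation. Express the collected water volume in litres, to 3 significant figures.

Depth: 7.51 cm × 10 = 75.1 mm.
1 mm over 1 m² is 1 L, so volume = 75.1 × 375.4 = 28192.54 L ≈ 28200 L.

28200 litres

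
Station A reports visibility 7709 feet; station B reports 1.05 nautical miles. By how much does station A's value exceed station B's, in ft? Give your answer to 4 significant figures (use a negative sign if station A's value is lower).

station B: 1.05 nmi = 6379.92 ft.
Difference: 7709.00 − 6379.92 = 1329 ft.

1329 ft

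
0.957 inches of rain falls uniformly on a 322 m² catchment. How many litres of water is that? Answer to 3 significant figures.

7830 litres

Depth: 0.957 in × 25.4 = 24.3078 mm.
1 mm over 1 m² is 1 L, so volume = 24.3078 × 322 = 7827.1116 L ≈ 7830 L.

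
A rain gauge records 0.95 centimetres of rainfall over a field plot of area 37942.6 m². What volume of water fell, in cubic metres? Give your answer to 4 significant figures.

Depth: 0.95 cm × 10 = 9.5 mm.
1 mm over 1 m² is 1 L, so volume = 9.5 × 37942.6 = 360454.7 L = 360.5 m³.

360.5 cubic metres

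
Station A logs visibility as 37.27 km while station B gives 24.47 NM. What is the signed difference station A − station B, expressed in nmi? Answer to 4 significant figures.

-4.346 nmi

station A: 37.27 km = 20.12419 nmi.
Difference: 20.12419 − 24.47000 = -4.346 nmi.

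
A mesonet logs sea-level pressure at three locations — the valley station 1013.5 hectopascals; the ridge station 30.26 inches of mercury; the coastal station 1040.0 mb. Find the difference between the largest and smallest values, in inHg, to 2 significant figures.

0.78 inHg

the valley station: 1013.5 hPa = 29.9286 inHg.
the coastal station: 1040.0 mb = 30.7112 inHg.
Spread: 30.7112 − 29.9286 = 0.78 inHg.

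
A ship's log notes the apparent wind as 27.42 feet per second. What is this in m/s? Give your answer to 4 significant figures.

1 ft/s = 0.3048 m/s, so 27.42 × 0.3048 = 8.358 m/s.

8.358 m/s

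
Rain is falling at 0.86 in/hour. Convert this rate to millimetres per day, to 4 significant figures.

524.3 mm/day

0.86 in/hour × 25.4 mm/in × 24 hour/day = 524.3 mm/day.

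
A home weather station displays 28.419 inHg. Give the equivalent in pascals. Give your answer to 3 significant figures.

96200 Pa

1 inHg = 3386.39 Pa, so 28.419 × 3386.39 = 96200 Pa.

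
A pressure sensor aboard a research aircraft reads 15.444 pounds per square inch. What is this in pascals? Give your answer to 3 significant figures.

106000 Pa

1 psi = 6894.76 Pa, so 15.444 × 6894.76 = 106000 Pa.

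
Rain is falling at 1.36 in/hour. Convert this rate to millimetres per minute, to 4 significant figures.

1.36 in/hour × 25.4 mm/in × 0.0166667 hour/minute = 0.5757 mm/minute.

0.5757 mm/minute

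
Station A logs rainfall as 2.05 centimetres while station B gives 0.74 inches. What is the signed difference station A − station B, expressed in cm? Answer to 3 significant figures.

0.170 cm

station B: 0.74 in = 1.87960 cm.
Difference: 2.05000 − 1.87960 = 0.170 cm.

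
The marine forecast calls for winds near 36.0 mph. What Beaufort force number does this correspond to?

36.0 mph = 16.1 m/s, which is Beaufort 7 (near gale, 13.9–17.1 m/s).

Beaufort force 7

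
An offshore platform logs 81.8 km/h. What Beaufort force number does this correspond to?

81.8 km/h = 22.7 m/s, which is Beaufort 9 (strong gale, 20.8–24.4 m/s).

Beaufort force 9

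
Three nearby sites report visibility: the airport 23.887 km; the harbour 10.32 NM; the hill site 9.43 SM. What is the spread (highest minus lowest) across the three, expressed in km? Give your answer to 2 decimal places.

the harbour: 10.32 nmi = 19.1126 km.
the hill site: 9.43 SM = 15.1761 km.
Spread: 23.8870 − 15.1761 = 8.71 km.

8.71 km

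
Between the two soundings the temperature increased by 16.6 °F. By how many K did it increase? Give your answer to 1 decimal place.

9.2 K

A change of 1 °C equals a change of 1.8 °F: ΔK = 16.6 × 0.5556 = 9.2 K.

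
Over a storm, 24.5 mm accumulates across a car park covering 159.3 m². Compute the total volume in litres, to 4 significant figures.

3903 litres

1 mm over 1 m² is 1 L, so volume = 24.5 × 159.3 = 3902.85 L ≈ 3903 L.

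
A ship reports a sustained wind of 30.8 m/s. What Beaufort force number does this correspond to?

Beaufort force 11

30.8 m/s lies in the Beaufort 11 band (violent storm, 28.5–32.6 m/s).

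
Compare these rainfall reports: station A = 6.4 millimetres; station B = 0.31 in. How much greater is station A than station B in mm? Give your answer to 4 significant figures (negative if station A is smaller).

station B: 0.31 in = 7.87400 mm.
Difference: 6.40000 − 7.87400 = -1.474 mm.

-1.474 mm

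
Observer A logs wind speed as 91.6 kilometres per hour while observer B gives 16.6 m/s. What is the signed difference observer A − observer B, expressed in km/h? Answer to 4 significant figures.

observer B: 16.6 m/s = 59.7600 km/h.
Difference: 91.6000 − 59.7600 = 31.84 km/h.

31.84 km/h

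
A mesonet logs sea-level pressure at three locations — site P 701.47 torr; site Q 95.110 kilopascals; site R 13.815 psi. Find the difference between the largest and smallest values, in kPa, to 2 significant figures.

site P: 701.47 mmHg = 93.522 kPa.
site R: 13.815 psi = 95.251 kPa.
Spread: 95.251 − 93.522 = 1.7 kPa.

1.7 kPa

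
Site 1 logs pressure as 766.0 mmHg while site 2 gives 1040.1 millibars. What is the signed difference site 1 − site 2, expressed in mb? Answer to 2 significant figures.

site 1: 766.0 mmHg = 1021.25 mb.
Difference: 1021.25 − 1040.10 = -19 mb.

-19 mb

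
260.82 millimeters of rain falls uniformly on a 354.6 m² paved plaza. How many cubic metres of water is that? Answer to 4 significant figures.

92.49 cubic metres

1 mm over 1 m² is 1 L, so volume = 260.82 × 354.6 = 92486.772 L = 92.49 m³.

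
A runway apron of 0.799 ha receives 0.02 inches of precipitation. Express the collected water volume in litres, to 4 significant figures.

Depth: 0.02 in × 25.4 = 0.508 mm.
Area: 0.799 ha = 7990 m².
1 mm over 1 m² is 1 L, so volume = 0.508 × 7990 = 4058.92 L ≈ 4059 L.

4059 litres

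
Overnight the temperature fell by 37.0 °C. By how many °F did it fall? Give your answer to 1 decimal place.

Converting a difference, only the 9/5 scale factor applies: Δ°F = 37.0 × 1.8 = 66.6 °F.

66.6 °F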